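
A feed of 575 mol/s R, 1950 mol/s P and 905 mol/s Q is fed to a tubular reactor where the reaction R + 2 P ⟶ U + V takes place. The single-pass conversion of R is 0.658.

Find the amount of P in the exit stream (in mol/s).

R reacted = 0.658 × 575 = 378.4 mol/s; ν_R = −1, so ξ = 378.4/1 = 378.4 mol/s.
Outlet amounts (n = n₀ + ν ξ):
  R: 575 − 1(378.4) = 196.6
  P: 1950 − 2(378.4) = 1193
  U: 0 + 1(378.4) = 378.4
  V: 0 + 1(378.4) = 378.4
  Q: 905 (inert)

1190 mol/s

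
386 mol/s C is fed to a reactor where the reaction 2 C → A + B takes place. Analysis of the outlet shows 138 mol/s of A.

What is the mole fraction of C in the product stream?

For A: n = n₀ + 1ξ → 138 = 0 + 1ξ, giving ξ = 138 mol/s.
Outlet amounts (n = n₀ + ν ξ):
  C: 386 − 2(138) = 110
  A: 0 + 1(138) = 138
  B: 0 + 1(138) = 138
Total out = 386 mol/s; y_C = 110 / 386 = 0.285.

0.285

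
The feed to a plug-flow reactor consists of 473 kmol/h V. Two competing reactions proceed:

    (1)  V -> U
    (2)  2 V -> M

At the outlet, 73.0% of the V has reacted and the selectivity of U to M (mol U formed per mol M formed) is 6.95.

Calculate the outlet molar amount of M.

Conversion of V: V consumed = 0.73 × 473 = 345.3 kmol/h = 1ξ₁ + 2ξ₂.
Selectivity: 1ξ₁ / (1ξ₂) = 6.95 → ξ₁ = 6.95 ξ₂.
Substitute: (1·6.95 + 2) ξ₂ = 345.3 → ξ₂ = 38.58 kmol/h, ξ₁ = 268.1 kmol/h.
Outlet amounts (n = n₀ + Σ ν·ξ):
  V: 473 − 1(268.1) − 2(38.58) = 127.7
  U: 0 + 1(268.1) = 268.1
  M: 0 + 1(38.58) = 38.58

38.6 kmol/h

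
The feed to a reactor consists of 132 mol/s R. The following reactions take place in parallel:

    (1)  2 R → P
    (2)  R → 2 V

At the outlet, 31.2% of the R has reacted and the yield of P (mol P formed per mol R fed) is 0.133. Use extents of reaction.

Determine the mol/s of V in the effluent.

Yield of P: 1ξ₁ / 132 = 0.133 → ξ₁ = 17.56 mol/s.
Conversion of R: 2ξ₁ + 1ξ₂ = 0.312 × 132 = 41.18 → ξ₂ = 6.072 mol/s.
Outlet amounts (n = n₀ + Σ ν·ξ):
  R: 132 − 2(17.56) − 1(6.072) = 90.82
  P: 0 + 1(17.56) = 17.56
  V: 0 + 2(6.072) = 12.14

12.1 mol/s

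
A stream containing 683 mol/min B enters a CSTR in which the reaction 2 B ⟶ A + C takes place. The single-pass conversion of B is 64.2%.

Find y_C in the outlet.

0.321

B reacted = 0.642 × 683 = 438.5 mol/min; ν_B = −2, so ξ = 438.5/2 = 219.2 mol/min.
Outlet amounts (n = n₀ + ν ξ):
  B: 683 − 2(219.2) = 244.5
  A: 0 + 1(219.2) = 219.2
  C: 0 + 1(219.2) = 219.2
Total out = 683 mol/min; y_C = 219.2 / 683 = 0.321.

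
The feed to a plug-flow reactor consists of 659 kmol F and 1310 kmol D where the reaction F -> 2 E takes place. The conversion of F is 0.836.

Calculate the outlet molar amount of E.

1100 kmol

F reacted = 0.836 × 659 = 550.9 kmol; ν_F = −1, so ξ = 550.9/1 = 550.9 kmol.
Outlet amounts (n = n₀ + ν ξ):
  F: 659 − 1(550.9) = 108.1
  E: 0 + 2(550.9) = 1102
  D: 1310 (inert)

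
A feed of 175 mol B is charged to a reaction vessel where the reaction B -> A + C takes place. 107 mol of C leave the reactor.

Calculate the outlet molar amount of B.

68 mol

For C: n = n₀ + 1ξ → 107 = 0 + 1ξ, giving ξ = 107 mol.
Outlet amounts (n = n₀ + ν ξ):
  B: 175 − 1(107) = 68
  A: 0 + 1(107) = 107
  C: 0 + 1(107) = 107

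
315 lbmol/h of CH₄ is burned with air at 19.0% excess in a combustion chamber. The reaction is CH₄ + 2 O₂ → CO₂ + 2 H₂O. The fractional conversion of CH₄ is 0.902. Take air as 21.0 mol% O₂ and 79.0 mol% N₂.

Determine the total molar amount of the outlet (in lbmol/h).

3880 lbmol/h

Stoichiometric O₂ = 2 × 315 = 630 lbmol/h; O₂ fed = 630 × 1.190 = 749.7 lbmol/h.
N₂ fed = 749.7 × 79/21 = 2820 lbmol/h.
Fuel reacted = 0.902 × 315 → ξ = 284.1 lbmol/h.
Outlet (n = n₀ + ν ξ):
  CH₄: 315 − 1(284.1) = 30.87
  O₂: 749.7 − 2(284.1) = 181.4
  N₂: 2820 (inert)
  CO₂: 0 + 1(284.1) = 284.1
  H₂O: 0 + 2(284.1) = 568.3
Total out = 30.87 + 181.4 + 2820 + 284.1 + 568.3 = 3885 lbmol/h.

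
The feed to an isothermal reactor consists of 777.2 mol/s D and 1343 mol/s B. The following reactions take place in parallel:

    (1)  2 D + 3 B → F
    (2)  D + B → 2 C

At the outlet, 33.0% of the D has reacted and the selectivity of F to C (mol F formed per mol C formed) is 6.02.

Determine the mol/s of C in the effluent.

20.5 mol/s

Conversion of D: D consumed = 0.33 × 777.2 = 256.5 mol/s = 2ξ₁ + 1ξ₂.
Selectivity: 1ξ₁ / (2ξ₂) = 6.02 → ξ₁ = 12.04 ξ₂.
Substitute: (2·12.04 + 1) ξ₂ = 256.5 → ξ₂ = 10.23 mol/s, ξ₁ = 123.1 mol/s.
Outlet amounts (n = n₀ + Σ ν·ξ):
  D: 777.2 − 2(123.1) − 1(10.23) = 520.7
  B: 1343 − 3(123.1) − 1(10.23) = 963.4
  F: 0 + 1(123.1) = 123.1
  C: 0 + 2(10.23) = 20.45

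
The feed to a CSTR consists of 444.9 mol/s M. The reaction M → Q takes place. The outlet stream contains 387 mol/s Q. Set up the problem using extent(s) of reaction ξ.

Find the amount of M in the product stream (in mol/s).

57.9 mol/s

For Q: n = n₀ + 1ξ → 387 = 0 + 1ξ, giving ξ = 387 mol/s.
Outlet amounts (n = n₀ + ν ξ):
  M: 444.9 − 1(387) = 57.9
  Q: 0 + 1(387) = 387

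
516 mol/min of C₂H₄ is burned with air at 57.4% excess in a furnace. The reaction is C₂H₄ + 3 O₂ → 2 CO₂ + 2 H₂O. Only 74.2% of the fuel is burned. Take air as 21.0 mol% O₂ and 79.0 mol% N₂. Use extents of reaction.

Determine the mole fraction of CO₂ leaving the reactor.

Stoichiometric O₂ = 3 × 516 = 1548 mol/min; O₂ fed = 1548 × 1.574 = 2437 mol/min.
N₂ fed = 2437 × 79/21 = 9166 mol/min.
Fuel reacted = 0.742 × 516 → ξ = 382.9 mol/min.
Outlet (n = n₀ + ν ξ):
  C₂H₄: 516 − 1(382.9) = 133.1
  O₂: 2437 − 3(382.9) = 1288
  N₂: 9166 (inert)
  CO₂: 0 + 2(382.9) = 765.7
  H₂O: 0 + 2(382.9) = 765.7
Total out = 12120 mol/min; y_CO₂ = 765.7 / 12120 = 0.06319.

0.0632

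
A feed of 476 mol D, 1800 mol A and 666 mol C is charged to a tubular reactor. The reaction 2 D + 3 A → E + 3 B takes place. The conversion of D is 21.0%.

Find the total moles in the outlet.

D reacted = 0.21 × 476 = 99.96 mol; ν_D = −2, so ξ = 99.96/2 = 49.98 mol.
Outlet amounts (n = n₀ + ν ξ):
  D: 476 − 2(49.98) = 376
  A: 1800 − 3(49.98) = 1650
  E: 0 + 1(49.98) = 49.98
  B: 0 + 3(49.98) = 149.9
  C: 666 (inert)
Total out = 376 + 1650 + 49.98 + 149.9 + 666 = 2892 mol.

2890 mol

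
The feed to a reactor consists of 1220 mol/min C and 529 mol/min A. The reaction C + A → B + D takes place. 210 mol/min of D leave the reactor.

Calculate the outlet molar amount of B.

For D: n = n₀ + 1ξ → 210 = 0 + 1ξ, giving ξ = 210 mol/min.
Outlet amounts (n = n₀ + ν ξ):
  C: 1220 − 1(210) = 1010
  A: 529 − 1(210) = 319
  B: 0 + 1(210) = 210
  D: 0 + 1(210) = 210

210 mol/min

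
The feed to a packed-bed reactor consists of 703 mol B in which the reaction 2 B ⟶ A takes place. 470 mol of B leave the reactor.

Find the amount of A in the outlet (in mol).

For B: n = n₀ − 2ξ → 470 = 703 − 2ξ, giving ξ = 116.5 mol.
Outlet amounts (n = n₀ + ν ξ):
  B: 703 − 2(116.5) = 470
  A: 0 + 1(116.5) = 116.5

116 mol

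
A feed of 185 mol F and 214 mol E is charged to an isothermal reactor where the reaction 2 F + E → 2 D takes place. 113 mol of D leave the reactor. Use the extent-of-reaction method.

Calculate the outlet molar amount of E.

158 mol

For D: n = n₀ + 2ξ → 113 = 0 + 2ξ, giving ξ = 56.5 mol.
Outlet amounts (n = n₀ + ν ξ):
  F: 185 − 2(56.5) = 72
  E: 214 − 1(56.5) = 157.5
  D: 0 + 2(56.5) = 113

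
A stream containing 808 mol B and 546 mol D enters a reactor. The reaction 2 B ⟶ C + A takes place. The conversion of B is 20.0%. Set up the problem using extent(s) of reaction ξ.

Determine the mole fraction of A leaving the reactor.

0.0597

B reacted = 0.2 × 808 = 161.6 mol; ν_B = −2, so ξ = 161.6/2 = 80.8 mol.
Outlet amounts (n = n₀ + ν ξ):
  B: 808 − 2(80.8) = 646.4
  C: 0 + 1(80.8) = 80.8
  A: 0 + 1(80.8) = 80.8
  D: 546 (inert)
Total out = 1354 mol; y_A = 80.8 / 1354 = 0.05968.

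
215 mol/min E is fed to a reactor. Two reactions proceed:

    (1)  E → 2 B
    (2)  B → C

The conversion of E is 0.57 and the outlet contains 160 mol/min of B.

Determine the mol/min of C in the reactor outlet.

Conversion of E: E consumed = 1ξ₁ = 0.57 × 215 → ξ₁ = 122.5 mol/min.
B balance: n_B = 0 + 2ξ₁ − 1ξ₂ = 160 → ξ₂ = (2·122.5 − 160)/1 = 85.1 mol/min.
Outlet amounts (n = n₀ + Σ ν·ξ):
  E: 215 − 1(122.5) = 92.45
  B: 0 + 2(122.5) − 1(85.1) = 160
  C: 0 + 1(85.1) = 85.1

85.1 mol/min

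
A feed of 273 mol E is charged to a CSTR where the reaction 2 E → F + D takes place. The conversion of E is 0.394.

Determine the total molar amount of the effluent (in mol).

E reacted = 0.394 × 273 = 107.6 mol; ν_E = −2, so ξ = 107.6/2 = 53.78 mol.
Outlet amounts (n = n₀ + ν ξ):
  E: 273 − 2(53.78) = 165.4
  F: 0 + 1(53.78) = 53.78
  D: 0 + 1(53.78) = 53.78
Total out = 165.4 + 53.78 + 53.78 = 273 mol.

273 mol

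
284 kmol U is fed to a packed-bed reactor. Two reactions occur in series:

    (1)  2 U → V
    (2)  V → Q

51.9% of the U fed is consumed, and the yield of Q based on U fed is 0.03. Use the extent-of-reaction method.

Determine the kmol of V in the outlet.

Conversion of U: U consumed = 2ξ₁ = 0.519 × 284 → ξ₁ = 73.7 kmol.
Yield of Q: 1ξ₂ / 284 = 0.03 → ξ₂ = 8.52 kmol.
Outlet amounts (n = n₀ + Σ ν·ξ):
  U: 284 − 2(73.7) = 136.6
  V: 0 + 1(73.7) − 1(8.52) = 65.18
  Q: 0 + 1(8.52) = 8.52

65.2 kmol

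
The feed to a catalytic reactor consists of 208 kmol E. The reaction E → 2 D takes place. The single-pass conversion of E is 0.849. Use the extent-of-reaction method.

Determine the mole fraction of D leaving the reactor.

0.918

E reacted = 0.849 × 208 = 176.6 kmol; ν_E = −1, so ξ = 176.6/1 = 176.6 kmol.
Outlet amounts (n = n₀ + ν ξ):
  E: 208 − 1(176.6) = 31.41
  D: 0 + 2(176.6) = 353.2
Total out = 384.6 kmol; y_D = 353.2 / 384.6 = 0.9183.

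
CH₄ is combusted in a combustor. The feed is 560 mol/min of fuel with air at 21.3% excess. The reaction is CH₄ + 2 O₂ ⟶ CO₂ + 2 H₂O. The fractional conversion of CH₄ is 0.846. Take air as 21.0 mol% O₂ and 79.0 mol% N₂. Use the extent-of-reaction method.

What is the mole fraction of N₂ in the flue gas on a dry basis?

Stoichiometric O₂ = 2 × 560 = 1120 mol/min; O₂ fed = 1120 × 1.213 = 1359 mol/min.
N₂ fed = 1359 × 79/21 = 5111 mol/min.
Fuel reacted = 0.846 × 560 → ξ = 473.8 mol/min.
Outlet (n = n₀ + ν ξ):
  CH₄: 560 − 1(473.8) = 86.24
  O₂: 1359 − 2(473.8) = 411
  N₂: 5111 (inert)
  CO₂: 0 + 1(473.8) = 473.8
  H₂O: 0 + 2(473.8) = 947.5
Dry total = 6082 mol/min; y_N₂ (dry) = 5111 / 6082 = 0.8403.

0.84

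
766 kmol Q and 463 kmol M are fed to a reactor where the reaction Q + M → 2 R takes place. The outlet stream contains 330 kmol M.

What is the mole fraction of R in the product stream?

0.216

For M: n = n₀ − 1ξ → 330 = 463 − 1ξ, giving ξ = 133 kmol.
Outlet amounts (n = n₀ + ν ξ):
  Q: 766 − 1(133) = 633
  M: 463 − 1(133) = 330
  R: 0 + 2(133) = 266
Total out = 1229 kmol; y_R = 266 / 1229 = 0.2164.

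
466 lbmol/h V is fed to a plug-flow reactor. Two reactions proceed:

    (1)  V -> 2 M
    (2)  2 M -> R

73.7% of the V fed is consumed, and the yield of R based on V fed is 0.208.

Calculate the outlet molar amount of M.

Conversion of V: V consumed = 1ξ₁ = 0.737 × 466 → ξ₁ = 343.4 lbmol/h.
Yield of R: 1ξ₂ / 466 = 0.208 → ξ₂ = 96.93 lbmol/h.
Outlet amounts (n = n₀ + Σ ν·ξ):
  V: 466 − 1(343.4) = 122.6
  M: 0 + 2(343.4) − 2(96.93) = 493
  R: 0 + 1(96.93) = 96.93

493 lbmol/h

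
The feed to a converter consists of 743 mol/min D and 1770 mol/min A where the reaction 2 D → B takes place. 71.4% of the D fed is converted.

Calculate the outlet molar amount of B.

265 mol/min

D reacted = 0.714 × 743 = 530.5 mol/min; ν_D = −2, so ξ = 530.5/2 = 265.3 mol/min.
Outlet amounts (n = n₀ + ν ξ):
  D: 743 − 2(265.3) = 212.5
  B: 0 + 1(265.3) = 265.3
  A: 1770 (inert)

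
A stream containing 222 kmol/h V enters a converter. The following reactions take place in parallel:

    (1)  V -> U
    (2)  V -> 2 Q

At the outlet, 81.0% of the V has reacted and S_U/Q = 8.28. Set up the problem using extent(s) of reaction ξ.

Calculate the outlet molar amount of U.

Conversion of V: V consumed = 0.81 × 222 = 179.8 kmol/h = 1ξ₁ + 1ξ₂.
Selectivity: 1ξ₁ / (2ξ₂) = 8.28 → ξ₁ = 16.56 ξ₂.
Substitute: (1·16.56 + 1) ξ₂ = 179.8 → ξ₂ = 10.24 kmol/h, ξ₁ = 169.6 kmol/h.
Outlet amounts (n = n₀ + Σ ν·ξ):
  V: 222 − 1(169.6) − 1(10.24) = 42.18
  U: 0 + 1(169.6) = 169.6
  Q: 0 + 2(10.24) = 20.48

170 kmol/h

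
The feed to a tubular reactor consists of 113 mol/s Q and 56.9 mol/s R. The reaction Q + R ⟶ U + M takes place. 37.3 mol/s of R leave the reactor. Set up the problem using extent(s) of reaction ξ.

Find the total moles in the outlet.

For R: n = n₀ − 1ξ → 37.3 = 56.9 − 1ξ, giving ξ = 19.6 mol/s.
Outlet amounts (n = n₀ + ν ξ):
  Q: 113 − 1(19.6) = 93.4
  R: 56.9 − 1(19.6) = 37.3
  U: 0 + 1(19.6) = 19.6
  M: 0 + 1(19.6) = 19.6
Total out = 93.4 + 37.3 + 19.6 + 19.6 = 169.9 mol/s.

170 mol/s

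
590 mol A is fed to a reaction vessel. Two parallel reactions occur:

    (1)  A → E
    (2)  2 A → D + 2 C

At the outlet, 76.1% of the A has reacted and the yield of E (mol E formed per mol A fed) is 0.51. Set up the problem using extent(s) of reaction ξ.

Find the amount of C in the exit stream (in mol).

Yield of E: 1ξ₁ / 590 = 0.51 → ξ₁ = 300.9 mol.
Conversion of A: 1ξ₁ + 2ξ₂ = 0.761 × 590 = 449 → ξ₂ = 74.05 mol.
Outlet amounts (n = n₀ + Σ ν·ξ):
  A: 590 − 1(300.9) − 2(74.05) = 141
  E: 0 + 1(300.9) = 300.9
  D: 0 + 1(74.05) = 74.05
  C: 0 + 2(74.05) = 148.1

148 mol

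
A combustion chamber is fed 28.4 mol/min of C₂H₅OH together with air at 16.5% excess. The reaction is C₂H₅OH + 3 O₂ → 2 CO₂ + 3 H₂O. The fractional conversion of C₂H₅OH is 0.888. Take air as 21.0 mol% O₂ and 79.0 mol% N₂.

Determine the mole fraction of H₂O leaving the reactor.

Stoichiometric O₂ = 3 × 28.4 = 85.2 mol/min; O₂ fed = 85.2 × 1.165 = 99.26 mol/min.
N₂ fed = 99.26 × 79/21 = 373.4 mol/min.
Fuel reacted = 0.888 × 28.4 → ξ = 25.22 mol/min.
Outlet (n = n₀ + ν ξ):
  C₂H₅OH: 28.4 − 1(25.22) = 3.181
  O₂: 99.26 − 3(25.22) = 23.6
  N₂: 373.4 (inert)
  CO₂: 0 + 2(25.22) = 50.44
  H₂O: 0 + 3(25.22) = 75.66
Total out = 526.3 mol/min; y_H₂O = 75.66 / 526.3 = 0.1438.

0.144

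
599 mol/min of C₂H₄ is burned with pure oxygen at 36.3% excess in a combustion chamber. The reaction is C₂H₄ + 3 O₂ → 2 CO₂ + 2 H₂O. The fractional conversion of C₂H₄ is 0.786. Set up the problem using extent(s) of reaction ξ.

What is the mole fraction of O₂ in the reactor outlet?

0.34

Stoichiometric O₂ = 3 × 599 = 1797 mol/min; O₂ fed = 1797 × 1.363 = 2449 mol/min.
Fuel reacted = 0.786 × 599 → ξ = 470.8 mol/min.
Outlet (n = n₀ + ν ξ):
  C₂H₄: 599 − 1(470.8) = 128.2
  O₂: 2449 − 3(470.8) = 1037
  CO₂: 0 + 2(470.8) = 941.6
  H₂O: 0 + 2(470.8) = 941.6
Total out = 3048 mol/min; y_O₂ = 1037 / 3048 = 0.3401.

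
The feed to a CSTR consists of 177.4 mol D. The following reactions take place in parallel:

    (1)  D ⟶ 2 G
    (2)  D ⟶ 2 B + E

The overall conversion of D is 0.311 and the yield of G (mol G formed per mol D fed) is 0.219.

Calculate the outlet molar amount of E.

35.7 mol

Yield of G: 2ξ₁ / 177.4 = 0.219 → ξ₁ = 19.43 mol.
Conversion of D: 1ξ₁ + 1ξ₂ = 0.311 × 177.4 = 55.17 → ξ₂ = 35.75 mol.
Outlet amounts (n = n₀ + Σ ν·ξ):
  D: 177.4 − 1(19.43) − 1(35.75) = 122.2
  G: 0 + 2(19.43) = 38.85
  B: 0 + 2(35.75) = 71.49
  E: 0 + 1(35.75) = 35.75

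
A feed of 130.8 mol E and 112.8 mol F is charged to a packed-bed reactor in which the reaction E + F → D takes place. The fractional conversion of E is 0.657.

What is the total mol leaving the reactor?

E reacted = 0.657 × 130.8 = 85.94 mol; ν_E = −1, so ξ = 85.94/1 = 85.94 mol.
Outlet amounts (n = n₀ + ν ξ):
  E: 130.8 − 1(85.94) = 44.86
  F: 112.8 − 1(85.94) = 26.86
  D: 0 + 1(85.94) = 85.94
Total out = 44.86 + 26.86 + 85.94 = 157.7 mol.

158 mol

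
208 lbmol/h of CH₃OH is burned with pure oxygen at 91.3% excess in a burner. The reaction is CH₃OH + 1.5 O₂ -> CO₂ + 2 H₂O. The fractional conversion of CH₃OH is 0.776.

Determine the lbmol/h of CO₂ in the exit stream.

Stoichiometric O₂ = 1.5 × 208 = 312 lbmol/h; O₂ fed = 312 × 1.913 = 596.9 lbmol/h.
Fuel reacted = 0.776 × 208 → ξ = 161.4 lbmol/h.
Outlet (n = n₀ + ν ξ):
  CH₃OH: 208 − 1(161.4) = 46.59
  O₂: 596.9 − 1.5(161.4) = 354.7
  CO₂: 0 + 1(161.4) = 161.4
  H₂O: 0 + 2(161.4) = 322.8

161 lbmol/h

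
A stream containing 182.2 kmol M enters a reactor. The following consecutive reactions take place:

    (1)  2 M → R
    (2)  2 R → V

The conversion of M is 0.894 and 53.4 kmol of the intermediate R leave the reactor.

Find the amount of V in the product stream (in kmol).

Conversion of M: M consumed = 2ξ₁ = 0.894 × 182.2 → ξ₁ = 81.44 kmol.
R balance: n_R = 0 + 1ξ₁ − 2ξ₂ = 53.4 → ξ₂ = (1·81.44 − 53.4)/2 = 14.02 kmol.
Outlet amounts (n = n₀ + Σ ν·ξ):
  M: 182.2 − 2(81.44) = 19.31
  R: 0 + 1(81.44) − 2(14.02) = 53.4
  V: 0 + 1(14.02) = 14.02

14 kmol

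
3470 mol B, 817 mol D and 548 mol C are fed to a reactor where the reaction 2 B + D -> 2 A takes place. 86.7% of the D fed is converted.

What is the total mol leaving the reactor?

4130 mol

D reacted = 0.867 × 817 = 708.3 mol; ν_D = −1, so ξ = 708.3/1 = 708.3 mol.
Outlet amounts (n = n₀ + ν ξ):
  B: 3470 − 2(708.3) = 2053
  D: 817 − 1(708.3) = 108.7
  A: 0 + 2(708.3) = 1417
  C: 548 (inert)
Total out = 2053 + 108.7 + 1417 + 548 = 4127 mol.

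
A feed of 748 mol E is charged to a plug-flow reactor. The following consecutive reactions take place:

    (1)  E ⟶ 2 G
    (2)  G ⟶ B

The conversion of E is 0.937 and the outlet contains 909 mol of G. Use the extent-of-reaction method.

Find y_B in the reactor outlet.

0.34

Conversion of E: E consumed = 1ξ₁ = 0.937 × 748 → ξ₁ = 700.9 mol.
G balance: n_G = 0 + 2ξ₁ − 1ξ₂ = 909 → ξ₂ = (2·700.9 − 909)/1 = 492.8 mol.
Outlet amounts (n = n₀ + Σ ν·ξ):
  E: 748 − 1(700.9) = 47.12
  G: 0 + 2(700.9) − 1(492.8) = 909
  B: 0 + 1(492.8) = 492.8
Total out = 1449 mol; y_B = 492.8 / 1449 = 0.3401.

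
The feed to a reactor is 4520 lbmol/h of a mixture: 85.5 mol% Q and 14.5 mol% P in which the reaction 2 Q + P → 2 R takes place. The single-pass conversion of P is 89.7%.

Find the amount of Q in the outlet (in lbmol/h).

2690 lbmol/h

P reacted = 0.897 × 655.4 = 587.9 lbmol/h; ν_P = −1, so ξ = 587.9/1 = 587.9 lbmol/h.
Outlet amounts (n = n₀ + ν ξ):
  Q: 3865 − 2(587.9) = 2689
  P: 655.4 − 1(587.9) = 67.51
  R: 0 + 2(587.9) = 1176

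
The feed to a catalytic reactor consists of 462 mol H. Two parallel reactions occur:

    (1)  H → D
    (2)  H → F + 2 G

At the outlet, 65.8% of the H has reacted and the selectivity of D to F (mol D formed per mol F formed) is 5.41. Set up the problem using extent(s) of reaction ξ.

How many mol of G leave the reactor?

94.9 mol

Conversion of H: H consumed = 0.658 × 462 = 304 mol = 1ξ₁ + 1ξ₂.
Selectivity: 1ξ₁ / (1ξ₂) = 5.41 → ξ₁ = 5.41 ξ₂.
Substitute: (1·5.41 + 1) ξ₂ = 304 → ξ₂ = 47.43 mol, ξ₁ = 256.6 mol.
Outlet amounts (n = n₀ + Σ ν·ξ):
  H: 462 − 1(256.6) − 1(47.43) = 158
  D: 0 + 1(256.6) = 256.6
  F: 0 + 1(47.43) = 47.43
  G: 0 + 2(47.43) = 94.85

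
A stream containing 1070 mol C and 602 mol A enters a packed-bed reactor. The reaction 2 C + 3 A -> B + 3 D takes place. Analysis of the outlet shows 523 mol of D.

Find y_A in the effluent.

0.0527

For D: n = n₀ + 3ξ → 523 = 0 + 3ξ, giving ξ = 174.3 mol.
Outlet amounts (n = n₀ + ν ξ):
  C: 1070 − 2(174.3) = 721.3
  A: 602 − 3(174.3) = 79
  B: 0 + 1(174.3) = 174.3
  D: 0 + 3(174.3) = 523
Total out = 1498 mol; y_A = 79 / 1498 = 0.05275.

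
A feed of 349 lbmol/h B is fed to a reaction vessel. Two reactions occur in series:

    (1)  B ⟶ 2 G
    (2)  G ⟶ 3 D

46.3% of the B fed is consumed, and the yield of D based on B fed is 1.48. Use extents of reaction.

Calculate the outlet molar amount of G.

Conversion of B: B consumed = 1ξ₁ = 0.463 × 349 → ξ₁ = 161.6 lbmol/h.
Yield of D: 3ξ₂ / 349 = 1.48 → ξ₂ = 172.2 lbmol/h.
Outlet amounts (n = n₀ + Σ ν·ξ):
  B: 349 − 1(161.6) = 187.4
  G: 0 + 2(161.6) − 1(172.2) = 151
  D: 0 + 3(172.2) = 516.5

151 lbmol/h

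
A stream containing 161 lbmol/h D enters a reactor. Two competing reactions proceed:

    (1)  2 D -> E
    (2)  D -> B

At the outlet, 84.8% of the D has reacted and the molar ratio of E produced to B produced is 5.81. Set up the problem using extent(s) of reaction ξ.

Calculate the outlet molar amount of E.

Conversion of D: D consumed = 0.848 × 161 = 136.5 lbmol/h = 2ξ₁ + 1ξ₂.
Selectivity: 1ξ₁ / (1ξ₂) = 5.81 → ξ₁ = 5.81 ξ₂.
Substitute: (2·5.81 + 1) ξ₂ = 136.5 → ξ₂ = 10.82 lbmol/h, ξ₁ = 62.85 lbmol/h.
Outlet amounts (n = n₀ + Σ ν·ξ):
  D: 161 − 2(62.85) − 1(10.82) = 24.47
  E: 0 + 1(62.85) = 62.85
  B: 0 + 1(10.82) = 10.82

62.9 lbmol/h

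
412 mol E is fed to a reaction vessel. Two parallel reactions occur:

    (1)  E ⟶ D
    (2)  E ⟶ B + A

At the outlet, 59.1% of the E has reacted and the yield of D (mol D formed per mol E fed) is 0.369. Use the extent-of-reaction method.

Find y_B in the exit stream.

0.182

Yield of D: 1ξ₁ / 412 = 0.369 → ξ₁ = 152 mol.
Conversion of E: 1ξ₁ + 1ξ₂ = 0.591 × 412 = 243.5 → ξ₂ = 91.46 mol.
Outlet amounts (n = n₀ + Σ ν·ξ):
  E: 412 − 1(152) − 1(91.46) = 168.5
  D: 0 + 1(152) = 152
  B: 0 + 1(91.46) = 91.46
  A: 0 + 1(91.46) = 91.46
Total out = 503.5 mol; y_B = 91.46 / 503.5 = 0.1817.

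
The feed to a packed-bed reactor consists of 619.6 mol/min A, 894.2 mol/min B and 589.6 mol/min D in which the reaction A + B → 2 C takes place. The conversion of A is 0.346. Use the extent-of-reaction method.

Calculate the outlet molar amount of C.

A reacted = 0.346 × 619.6 = 214.4 mol/min; ν_A = −1, so ξ = 214.4/1 = 214.4 mol/min.
Outlet amounts (n = n₀ + ν ξ):
  A: 619.6 − 1(214.4) = 405.2
  B: 894.2 − 1(214.4) = 679.8
  C: 0 + 2(214.4) = 428.8
  D: 589.6 (inert)

429 mol/min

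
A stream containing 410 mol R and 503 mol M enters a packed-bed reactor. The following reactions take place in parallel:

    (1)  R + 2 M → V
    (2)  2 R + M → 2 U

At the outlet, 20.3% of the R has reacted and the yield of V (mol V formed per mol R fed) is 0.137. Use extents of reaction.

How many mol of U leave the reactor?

27.1 mol

Yield of V: 1ξ₁ / 410 = 0.137 → ξ₁ = 56.17 mol.
Conversion of R: 1ξ₁ + 2ξ₂ = 0.203 × 410 = 83.23 → ξ₂ = 13.53 mol.
Outlet amounts (n = n₀ + Σ ν·ξ):
  R: 410 − 1(56.17) − 2(13.53) = 326.8
  M: 503 − 2(56.17) − 1(13.53) = 377.1
  V: 0 + 1(56.17) = 56.17
  U: 0 + 2(13.53) = 27.06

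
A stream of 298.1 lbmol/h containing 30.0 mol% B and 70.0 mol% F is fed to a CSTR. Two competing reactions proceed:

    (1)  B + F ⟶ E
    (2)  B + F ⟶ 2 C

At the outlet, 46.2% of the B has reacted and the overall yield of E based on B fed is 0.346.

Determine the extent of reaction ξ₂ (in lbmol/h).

ξ₂ = 10.4 lbmol/h

Yield of E: 1ξ₁ / 89.43 = 0.346 → ξ₁ = 30.94 lbmol/h.
Conversion of B: 1ξ₁ + 1ξ₂ = 0.462 × 89.43 = 41.32 → ξ₂ = 10.37 lbmol/h.
Outlet amounts (n = n₀ + Σ ν·ξ):
  B: 89.43 − 1(30.94) − 1(10.37) = 48.11
  F: 208.7 − 1(30.94) − 1(10.37) = 167.4
  E: 0 + 1(30.94) = 30.94
  C: 0 + 2(10.37) = 20.75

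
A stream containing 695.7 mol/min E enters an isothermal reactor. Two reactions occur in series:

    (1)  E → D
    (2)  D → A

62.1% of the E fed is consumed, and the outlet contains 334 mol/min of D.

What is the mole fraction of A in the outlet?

0.141

Conversion of E: E consumed = 1ξ₁ = 0.621 × 695.7 → ξ₁ = 432 mol/min.
D balance: n_D = 0 + 1ξ₁ − 1ξ₂ = 334 → ξ₂ = (1·432 − 334)/1 = 98.03 mol/min.
Outlet amounts (n = n₀ + Σ ν·ξ):
  E: 695.7 − 1(432) = 263.7
  D: 0 + 1(432) − 1(98.03) = 334
  A: 0 + 1(98.03) = 98.03
Total out = 695.7 mol/min; y_A = 98.03 / 695.7 = 0.1409.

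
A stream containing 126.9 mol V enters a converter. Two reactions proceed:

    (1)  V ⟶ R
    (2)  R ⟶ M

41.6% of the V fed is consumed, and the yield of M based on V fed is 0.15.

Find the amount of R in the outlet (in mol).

33.8 mol

Conversion of V: V consumed = 1ξ₁ = 0.416 × 126.9 → ξ₁ = 52.79 mol.
Yield of M: 1ξ₂ / 126.9 = 0.15 → ξ₂ = 19.04 mol.
Outlet amounts (n = n₀ + Σ ν·ξ):
  V: 126.9 − 1(52.79) = 74.11
  R: 0 + 1(52.79) − 1(19.04) = 33.76
  M: 0 + 1(19.04) = 19.04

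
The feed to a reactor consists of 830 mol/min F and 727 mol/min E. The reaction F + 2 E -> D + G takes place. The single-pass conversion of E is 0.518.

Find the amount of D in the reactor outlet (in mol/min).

E reacted = 0.518 × 727 = 376.6 mol/min; ν_E = −2, so ξ = 376.6/2 = 188.3 mol/min.
Outlet amounts (n = n₀ + ν ξ):
  F: 830 − 1(188.3) = 641.7
  E: 727 − 2(188.3) = 350.4
  D: 0 + 1(188.3) = 188.3
  G: 0 + 1(188.3) = 188.3

188 mol/min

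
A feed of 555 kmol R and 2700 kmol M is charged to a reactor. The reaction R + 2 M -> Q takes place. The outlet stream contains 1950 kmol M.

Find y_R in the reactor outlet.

0.0719

For M: n = n₀ − 2ξ → 1950 = 2700 − 2ξ, giving ξ = 375 kmol.
Outlet amounts (n = n₀ + ν ξ):
  R: 555 − 1(375) = 180
  M: 2700 − 2(375) = 1950
  Q: 0 + 1(375) = 375
Total out = 2505 kmol; y_R = 180 / 2505 = 0.07186.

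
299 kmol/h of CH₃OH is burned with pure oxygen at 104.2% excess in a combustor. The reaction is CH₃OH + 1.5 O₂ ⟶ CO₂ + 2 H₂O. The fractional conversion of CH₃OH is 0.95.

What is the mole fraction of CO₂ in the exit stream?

0.209

Stoichiometric O₂ = 1.5 × 299 = 448.5 kmol/h; O₂ fed = 448.5 × 2.042 = 915.8 kmol/h.
Fuel reacted = 0.95 × 299 → ξ = 284.1 kmol/h.
Outlet (n = n₀ + ν ξ):
  CH₃OH: 299 − 1(284.1) = 14.95
  O₂: 915.8 − 1.5(284.1) = 489.8
  CO₂: 0 + 1(284.1) = 284.1
  H₂O: 0 + 2(284.1) = 568.1
Total out = 1357 kmol/h; y_CO₂ = 284.1 / 1357 = 0.2093.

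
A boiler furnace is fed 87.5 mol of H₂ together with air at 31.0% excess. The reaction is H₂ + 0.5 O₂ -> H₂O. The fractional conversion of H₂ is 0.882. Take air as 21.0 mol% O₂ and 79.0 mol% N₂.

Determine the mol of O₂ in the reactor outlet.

18.7 mol

Stoichiometric O₂ = 0.5 × 87.5 = 43.75 mol; O₂ fed = 43.75 × 1.310 = 57.31 mol.
N₂ fed = 57.31 × 79/21 = 215.6 mol.
Fuel reacted = 0.882 × 87.5 → ξ = 77.17 mol.
Outlet (n = n₀ + ν ξ):
  H₂: 87.5 − 1(77.17) = 10.33
  O₂: 57.31 − 0.5(77.17) = 18.73
  N₂: 215.6 (inert)
  H₂O: 0 + 1(77.17) = 77.17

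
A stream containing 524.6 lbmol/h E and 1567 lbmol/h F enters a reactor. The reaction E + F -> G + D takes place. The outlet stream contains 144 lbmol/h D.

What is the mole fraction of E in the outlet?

For D: n = n₀ + 1ξ → 144 = 0 + 1ξ, giving ξ = 144 lbmol/h.
Outlet amounts (n = n₀ + ν ξ):
  E: 524.6 − 1(144) = 380.6
  F: 1567 − 1(144) = 1423
  G: 0 + 1(144) = 144
  D: 0 + 1(144) = 144
Total out = 2092 lbmol/h; y_E = 380.6 / 2092 = 0.182.

0.182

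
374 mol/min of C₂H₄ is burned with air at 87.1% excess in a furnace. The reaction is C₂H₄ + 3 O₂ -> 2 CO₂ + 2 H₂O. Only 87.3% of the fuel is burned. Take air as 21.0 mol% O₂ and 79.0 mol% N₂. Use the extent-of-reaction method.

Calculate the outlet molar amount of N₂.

7900 mol/min

Stoichiometric O₂ = 3 × 374 = 1122 mol/min; O₂ fed = 1122 × 1.871 = 2099 mol/min.
N₂ fed = 2099 × 79/21 = 7897 mol/min.
Fuel reacted = 0.873 × 374 → ξ = 326.5 mol/min.
Outlet (n = n₀ + ν ξ):
  C₂H₄: 374 − 1(326.5) = 47.5
  O₂: 2099 − 3(326.5) = 1120
  N₂: 7897 (inert)
  CO₂: 0 + 2(326.5) = 653
  H₂O: 0 + 2(326.5) = 653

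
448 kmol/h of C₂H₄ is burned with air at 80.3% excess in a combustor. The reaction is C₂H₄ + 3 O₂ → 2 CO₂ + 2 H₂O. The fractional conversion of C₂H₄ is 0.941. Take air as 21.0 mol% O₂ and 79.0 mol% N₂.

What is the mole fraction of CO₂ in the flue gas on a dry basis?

0.0757

Stoichiometric O₂ = 3 × 448 = 1344 kmol/h; O₂ fed = 1344 × 1.803 = 2423 kmol/h.
N₂ fed = 2423 × 79/21 = 9116 kmol/h.
Fuel reacted = 0.941 × 448 → ξ = 421.6 kmol/h.
Outlet (n = n₀ + ν ξ):
  C₂H₄: 448 − 1(421.6) = 26.43
  O₂: 2423 − 3(421.6) = 1159
  N₂: 9116 (inert)
  CO₂: 0 + 2(421.6) = 843.1
  H₂O: 0 + 2(421.6) = 843.1
Dry total = 11140 kmol/h; y_CO₂ (dry) = 843.1 / 11140 = 0.07566.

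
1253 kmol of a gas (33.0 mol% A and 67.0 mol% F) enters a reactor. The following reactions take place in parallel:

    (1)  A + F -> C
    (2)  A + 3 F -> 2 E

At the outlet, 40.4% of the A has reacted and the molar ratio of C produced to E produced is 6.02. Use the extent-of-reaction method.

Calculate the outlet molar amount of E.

25.6 kmol

Conversion of A: A consumed = 0.404 × 413.5 = 167 kmol = 1ξ₁ + 1ξ₂.
Selectivity: 1ξ₁ / (2ξ₂) = 6.02 → ξ₁ = 12.04 ξ₂.
Substitute: (1·12.04 + 1) ξ₂ = 167 → ξ₂ = 12.81 kmol, ξ₁ = 154.2 kmol.
Outlet amounts (n = n₀ + Σ ν·ξ):
  A: 413.5 − 1(154.2) − 1(12.81) = 246.4
  F: 839.5 − 1(154.2) − 3(12.81) = 646.8
  C: 0 + 1(154.2) = 154.2
  E: 0 + 2(12.81) = 25.62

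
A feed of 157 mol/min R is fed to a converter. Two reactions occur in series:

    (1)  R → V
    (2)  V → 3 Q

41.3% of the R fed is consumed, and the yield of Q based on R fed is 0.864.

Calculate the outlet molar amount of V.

Conversion of R: R consumed = 1ξ₁ = 0.413 × 157 → ξ₁ = 64.84 mol/min.
Yield of Q: 3ξ₂ / 157 = 0.864 → ξ₂ = 45.22 mol/min.
Outlet amounts (n = n₀ + Σ ν·ξ):
  R: 157 − 1(64.84) = 92.16
  V: 0 + 1(64.84) − 1(45.22) = 19.62
  Q: 0 + 3(45.22) = 135.6

19.6 mol/min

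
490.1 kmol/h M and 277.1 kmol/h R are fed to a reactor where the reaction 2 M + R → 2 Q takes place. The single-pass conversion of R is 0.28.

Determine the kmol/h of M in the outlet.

R reacted = 0.28 × 277.1 = 77.59 kmol/h; ν_R = −1, so ξ = 77.59/1 = 77.59 kmol/h.
Outlet amounts (n = n₀ + ν ξ):
  M: 490.1 − 2(77.59) = 334.9
  R: 277.1 − 1(77.59) = 199.5
  Q: 0 + 2(77.59) = 155.2

335 kmol/h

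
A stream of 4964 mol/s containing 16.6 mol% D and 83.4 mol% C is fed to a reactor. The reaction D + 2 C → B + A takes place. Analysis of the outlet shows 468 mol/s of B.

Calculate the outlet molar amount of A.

For B: n = n₀ + 1ξ → 468 = 0 + 1ξ, giving ξ = 468 mol/s.
Outlet amounts (n = n₀ + ν ξ):
  D: 824 − 1(468) = 356
  C: 4140 − 2(468) = 3204
  B: 0 + 1(468) = 468
  A: 0 + 1(468) = 468

468 mol/s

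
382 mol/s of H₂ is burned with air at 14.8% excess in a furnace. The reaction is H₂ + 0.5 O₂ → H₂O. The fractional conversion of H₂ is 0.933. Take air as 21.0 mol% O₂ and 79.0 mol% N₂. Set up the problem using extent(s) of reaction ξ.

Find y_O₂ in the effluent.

Stoichiometric O₂ = 0.5 × 382 = 191 mol/s; O₂ fed = 191 × 1.148 = 219.3 mol/s.
N₂ fed = 219.3 × 79/21 = 824.9 mol/s.
Fuel reacted = 0.933 × 382 → ξ = 356.4 mol/s.
Outlet (n = n₀ + ν ξ):
  H₂: 382 − 1(356.4) = 25.59
  O₂: 219.3 − 0.5(356.4) = 41.07
  N₂: 824.9 (inert)
  H₂O: 0 + 1(356.4) = 356.4
Total out = 1248 mol/s; y_O₂ = 41.07 / 1248 = 0.03291.

0.0329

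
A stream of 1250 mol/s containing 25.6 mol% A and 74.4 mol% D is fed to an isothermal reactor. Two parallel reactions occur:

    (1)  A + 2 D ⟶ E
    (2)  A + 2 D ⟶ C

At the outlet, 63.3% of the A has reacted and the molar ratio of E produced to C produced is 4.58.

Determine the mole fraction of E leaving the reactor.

0.197

Conversion of A: A consumed = 0.633 × 320 = 202.6 mol/s = 1ξ₁ + 1ξ₂.
Selectivity: 1ξ₁ / (1ξ₂) = 4.58 → ξ₁ = 4.58 ξ₂.
Substitute: (1·4.58 + 1) ξ₂ = 202.6 → ξ₂ = 36.3 mol/s, ξ₁ = 166.3 mol/s.
Outlet amounts (n = n₀ + Σ ν·ξ):
  A: 320 − 1(166.3) − 1(36.3) = 117.4
  D: 930 − 2(166.3) − 2(36.3) = 524.9
  E: 0 + 1(166.3) = 166.3
  C: 0 + 1(36.3) = 36.3
Total out = 844.9 mol/s; y_E = 166.3 / 844.9 = 0.1968.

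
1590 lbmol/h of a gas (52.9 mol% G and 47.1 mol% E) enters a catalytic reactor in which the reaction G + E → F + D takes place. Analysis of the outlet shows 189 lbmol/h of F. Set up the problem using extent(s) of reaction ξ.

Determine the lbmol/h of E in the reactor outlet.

For F: n = n₀ + 1ξ → 189 = 0 + 1ξ, giving ξ = 189 lbmol/h.
Outlet amounts (n = n₀ + ν ξ):
  G: 841.1 − 1(189) = 652.1
  E: 748.9 − 1(189) = 559.9
  F: 0 + 1(189) = 189
  D: 0 + 1(189) = 189

560 lbmol/h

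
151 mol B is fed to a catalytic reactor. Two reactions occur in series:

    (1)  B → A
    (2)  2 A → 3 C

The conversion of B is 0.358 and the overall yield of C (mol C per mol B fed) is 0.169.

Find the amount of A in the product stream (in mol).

Conversion of B: B consumed = 1ξ₁ = 0.358 × 151 → ξ₁ = 54.06 mol.
Yield of C: 3ξ₂ / 151 = 0.169 → ξ₂ = 8.506 mol.
Outlet amounts (n = n₀ + Σ ν·ξ):
  B: 151 − 1(54.06) = 96.94
  A: 0 + 1(54.06) − 2(8.506) = 37.05
  C: 0 + 3(8.506) = 25.52

37 mol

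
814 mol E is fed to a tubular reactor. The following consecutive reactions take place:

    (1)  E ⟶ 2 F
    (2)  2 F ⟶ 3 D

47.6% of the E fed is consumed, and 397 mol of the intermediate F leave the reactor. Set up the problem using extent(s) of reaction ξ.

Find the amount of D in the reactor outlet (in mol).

Conversion of E: E consumed = 1ξ₁ = 0.476 × 814 → ξ₁ = 387.5 mol.
F balance: n_F = 0 + 2ξ₁ − 2ξ₂ = 397 → ξ₂ = (2·387.5 − 397)/2 = 189 mol.
Outlet amounts (n = n₀ + Σ ν·ξ):
  E: 814 − 1(387.5) = 426.5
  F: 0 + 2(387.5) − 2(189) = 397
  D: 0 + 3(189) = 566.9

567 mol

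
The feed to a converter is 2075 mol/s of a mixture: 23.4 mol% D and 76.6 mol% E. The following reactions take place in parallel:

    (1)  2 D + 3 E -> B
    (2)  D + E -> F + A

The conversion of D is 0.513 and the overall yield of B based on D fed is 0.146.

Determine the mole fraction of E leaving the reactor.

0.709

Yield of B: 1ξ₁ / 485.6 = 0.146 → ξ₁ = 70.89 mol/s.
Conversion of D: 2ξ₁ + 1ξ₂ = 0.513 × 485.6 = 249.1 → ξ₂ = 107.3 mol/s.
Outlet amounts (n = n₀ + Σ ν·ξ):
  D: 485.6 − 2(70.89) − 1(107.3) = 236.5
  E: 1589 − 3(70.89) − 1(107.3) = 1269
  B: 0 + 1(70.89) = 70.89
  F: 0 + 1(107.3) = 107.3
  A: 0 + 1(107.3) = 107.3
Total out = 1791 mol/s; y_E = 1269 / 1791 = 0.7086.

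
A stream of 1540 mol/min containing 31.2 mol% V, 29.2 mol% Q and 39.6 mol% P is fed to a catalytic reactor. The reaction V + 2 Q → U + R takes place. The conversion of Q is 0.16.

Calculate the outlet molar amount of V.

Q reacted = 0.16 × 449.7 = 71.95 mol/min; ν_Q = −2, so ξ = 71.95/2 = 35.97 mol/min.
Outlet amounts (n = n₀ + ν ξ):
  V: 480.5 − 1(35.97) = 444.5
  Q: 449.7 − 2(35.97) = 377.7
  U: 0 + 1(35.97) = 35.97
  R: 0 + 1(35.97) = 35.97
  P: 609.8 (inert)

445 mol/min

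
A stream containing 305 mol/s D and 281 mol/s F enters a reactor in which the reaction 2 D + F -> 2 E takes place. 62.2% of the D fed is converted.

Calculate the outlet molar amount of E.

D reacted = 0.622 × 305 = 189.7 mol/s; ν_D = −2, so ξ = 189.7/2 = 94.86 mol/s.
Outlet amounts (n = n₀ + ν ξ):
  D: 305 − 2(94.86) = 115.3
  F: 281 − 1(94.86) = 186.1
  E: 0 + 2(94.86) = 189.7

190 mol/s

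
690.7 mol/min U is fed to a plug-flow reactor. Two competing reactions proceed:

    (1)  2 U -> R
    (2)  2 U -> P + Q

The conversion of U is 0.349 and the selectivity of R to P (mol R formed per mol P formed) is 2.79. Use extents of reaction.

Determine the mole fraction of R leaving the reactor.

0.147

Conversion of U: U consumed = 0.349 × 690.7 = 241.1 mol/min = 2ξ₁ + 2ξ₂.
Selectivity: 1ξ₁ / (1ξ₂) = 2.79 → ξ₁ = 2.79 ξ₂.
Substitute: (2·2.79 + 2) ξ₂ = 241.1 → ξ₂ = 31.8 mol/min, ξ₁ = 88.73 mol/min.
Outlet amounts (n = n₀ + Σ ν·ξ):
  U: 690.7 − 2(88.73) − 2(31.8) = 449.6
  R: 0 + 1(88.73) = 88.73
  P: 0 + 1(31.8) = 31.8
  Q: 0 + 1(31.8) = 31.8
Total out = 602 mol/min; y_R = 88.73 / 602 = 0.1474.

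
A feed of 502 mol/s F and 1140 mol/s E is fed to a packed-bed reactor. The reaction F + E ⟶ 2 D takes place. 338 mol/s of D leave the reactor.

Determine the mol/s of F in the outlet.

For D: n = n₀ + 2ξ → 338 = 0 + 2ξ, giving ξ = 169 mol/s.
Outlet amounts (n = n₀ + ν ξ):
  F: 502 − 1(169) = 333
  E: 1140 − 1(169) = 971
  D: 0 + 2(169) = 338

333 mol/s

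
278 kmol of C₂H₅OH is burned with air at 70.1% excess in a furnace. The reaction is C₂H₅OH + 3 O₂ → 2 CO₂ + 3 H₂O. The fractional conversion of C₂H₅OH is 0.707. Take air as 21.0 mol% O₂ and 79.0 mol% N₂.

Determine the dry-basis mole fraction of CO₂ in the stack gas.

0.0592

Stoichiometric O₂ = 3 × 278 = 834 kmol; O₂ fed = 834 × 1.701 = 1419 kmol.
N₂ fed = 1419 × 79/21 = 5337 kmol.
Fuel reacted = 0.707 × 278 → ξ = 196.5 kmol.
Outlet (n = n₀ + ν ξ):
  C₂H₅OH: 278 − 1(196.5) = 81.45
  O₂: 1419 − 3(196.5) = 829
  N₂: 5337 (inert)
  CO₂: 0 + 2(196.5) = 393.1
  H₂O: 0 + 3(196.5) = 589.6
Dry total = 6640 kmol; y_CO₂ (dry) = 393.1 / 6640 = 0.0592.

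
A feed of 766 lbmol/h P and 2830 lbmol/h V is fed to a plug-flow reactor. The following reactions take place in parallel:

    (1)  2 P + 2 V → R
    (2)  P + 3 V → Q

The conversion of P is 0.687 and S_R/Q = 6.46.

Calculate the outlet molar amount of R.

244 lbmol/h

Conversion of P: P consumed = 0.687 × 766 = 526.2 lbmol/h = 2ξ₁ + 1ξ₂.
Selectivity: 1ξ₁ / (1ξ₂) = 6.46 → ξ₁ = 6.46 ξ₂.
Substitute: (2·6.46 + 1) ξ₂ = 526.2 → ξ₂ = 37.8 lbmol/h, ξ₁ = 244.2 lbmol/h.
Outlet amounts (n = n₀ + Σ ν·ξ):
  P: 766 − 2(244.2) − 1(37.8) = 239.8
  V: 2830 − 2(244.2) − 3(37.8) = 2228
  R: 0 + 1(244.2) = 244.2
  Q: 0 + 1(37.8) = 37.8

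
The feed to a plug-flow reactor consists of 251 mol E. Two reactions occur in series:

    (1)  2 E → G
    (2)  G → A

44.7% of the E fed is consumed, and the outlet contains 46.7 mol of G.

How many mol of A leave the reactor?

Conversion of E: E consumed = 2ξ₁ = 0.447 × 251 → ξ₁ = 56.1 mol.
G balance: n_G = 0 + 1ξ₁ − 1ξ₂ = 46.7 → ξ₂ = (1·56.1 − 46.7)/1 = 9.398 mol.
Outlet amounts (n = n₀ + Σ ν·ξ):
  E: 251 − 2(56.1) = 138.8
  G: 0 + 1(56.1) − 1(9.398) = 46.7
  A: 0 + 1(9.398) = 9.398

9.4 mol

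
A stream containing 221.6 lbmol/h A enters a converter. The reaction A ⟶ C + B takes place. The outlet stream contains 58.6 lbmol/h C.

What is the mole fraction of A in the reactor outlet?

0.582

For C: n = n₀ + 1ξ → 58.6 = 0 + 1ξ, giving ξ = 58.6 lbmol/h.
Outlet amounts (n = n₀ + ν ξ):
  A: 221.6 − 1(58.6) = 163
  C: 0 + 1(58.6) = 58.6
  B: 0 + 1(58.6) = 58.6
Total out = 280.2 lbmol/h; y_A = 163 / 280.2 = 0.5817.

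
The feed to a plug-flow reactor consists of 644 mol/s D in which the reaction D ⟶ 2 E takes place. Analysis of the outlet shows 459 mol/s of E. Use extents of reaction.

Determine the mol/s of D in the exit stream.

414 mol/s

For E: n = n₀ + 2ξ → 459 = 0 + 2ξ, giving ξ = 229.5 mol/s.
Outlet amounts (n = n₀ + ν ξ):
  D: 644 − 1(229.5) = 414.5
  E: 0 + 2(229.5) = 459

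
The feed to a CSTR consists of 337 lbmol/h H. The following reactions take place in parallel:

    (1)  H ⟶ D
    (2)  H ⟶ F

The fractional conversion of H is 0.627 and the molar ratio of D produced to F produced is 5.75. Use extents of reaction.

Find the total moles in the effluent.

337 lbmol/h

Conversion of H: H consumed = 0.627 × 337 = 211.3 lbmol/h = 1ξ₁ + 1ξ₂.
Selectivity: 1ξ₁ / (1ξ₂) = 5.75 → ξ₁ = 5.75 ξ₂.
Substitute: (1·5.75 + 1) ξ₂ = 211.3 → ξ₂ = 31.3 lbmol/h, ξ₁ = 180 lbmol/h.
Outlet amounts (n = n₀ + Σ ν·ξ):
  H: 337 − 1(180) − 1(31.3) = 125.7
  D: 0 + 1(180) = 180
  F: 0 + 1(31.3) = 31.3
Total out = 125.7 + 180 + 31.3 = 337 lbmol/h.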